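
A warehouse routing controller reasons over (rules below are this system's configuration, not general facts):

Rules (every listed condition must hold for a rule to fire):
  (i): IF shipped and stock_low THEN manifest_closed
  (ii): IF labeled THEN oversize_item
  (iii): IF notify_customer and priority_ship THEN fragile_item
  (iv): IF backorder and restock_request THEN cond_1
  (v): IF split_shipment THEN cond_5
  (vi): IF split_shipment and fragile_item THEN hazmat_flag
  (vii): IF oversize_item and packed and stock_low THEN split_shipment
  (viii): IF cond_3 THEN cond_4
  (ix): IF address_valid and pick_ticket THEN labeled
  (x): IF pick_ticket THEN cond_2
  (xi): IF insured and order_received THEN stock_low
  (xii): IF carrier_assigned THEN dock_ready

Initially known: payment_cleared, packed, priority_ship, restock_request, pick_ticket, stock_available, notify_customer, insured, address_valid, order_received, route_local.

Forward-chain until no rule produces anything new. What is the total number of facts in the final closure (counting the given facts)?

Round 1: (iii) [IF notify_customer and priority_ship THEN fragile_item]; (ix) [IF address_valid and pick_ticket THEN labeled]; (x) [IF pick_ticket THEN cond_2]; (xi) [IF insured and order_received THEN stock_low]. Adds fragile_item, labeled, cond_2, stock_low.
Round 2: (ii) [IF labeled THEN oversize_item]. Adds oversize_item.
Round 3: (vii) [IF oversize_item and packed and stock_low THEN split_shipment]. Adds split_shipment.
Round 4: (v) [IF split_shipment THEN cond_5]; (vi) [IF split_shipment and fragile_item THEN hazmat_flag]. Adds cond_5, hazmat_flag.
Closure: {address_valid, cond_2, cond_5, fragile_item, hazmat_flag, insured, labeled, notify_customer, order_received, oversize_item, packed, payment_cleared, pick_ticket, priority_ship, restock_request, route_local, split_shipment, stock_available, stock_low} — 19 facts.

19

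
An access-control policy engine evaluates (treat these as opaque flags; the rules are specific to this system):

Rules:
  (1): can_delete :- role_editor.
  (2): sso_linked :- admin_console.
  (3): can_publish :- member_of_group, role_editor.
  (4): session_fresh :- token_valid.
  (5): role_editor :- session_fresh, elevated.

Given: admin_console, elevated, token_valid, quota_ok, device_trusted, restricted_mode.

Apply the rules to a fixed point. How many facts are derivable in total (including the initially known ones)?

10

Round 1: (2) [sso_linked :- admin_console.]; (4) [session_fresh :- token_valid.]. New: sso_linked, session_fresh.
Round 2: (5) [role_editor :- session_fresh, elevated.]. New: role_editor.
Round 3: (1) [can_delete :- role_editor.]. New: can_delete.
Closure: {admin_console, can_delete, device_trusted, elevated, quota_ok, restricted_mode, role_editor, session_fresh, sso_linked, token_valid} — 10 facts.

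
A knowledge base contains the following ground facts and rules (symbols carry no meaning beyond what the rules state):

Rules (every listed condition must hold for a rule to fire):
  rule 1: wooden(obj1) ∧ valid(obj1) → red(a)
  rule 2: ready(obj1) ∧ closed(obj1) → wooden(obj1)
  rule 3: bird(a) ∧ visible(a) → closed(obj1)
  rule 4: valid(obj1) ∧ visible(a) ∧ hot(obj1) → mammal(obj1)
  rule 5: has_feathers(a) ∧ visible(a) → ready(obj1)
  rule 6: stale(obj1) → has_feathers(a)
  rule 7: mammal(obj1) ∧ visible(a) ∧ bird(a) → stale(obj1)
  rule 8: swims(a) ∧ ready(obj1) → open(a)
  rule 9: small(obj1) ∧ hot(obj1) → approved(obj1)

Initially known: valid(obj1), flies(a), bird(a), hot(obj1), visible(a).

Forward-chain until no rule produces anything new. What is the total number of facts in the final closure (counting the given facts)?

Round 1 — rule 3, rule 4, derive closed(obj1), mammal(obj1).
Round 2 — rule 7, derive stale(obj1).
Round 3 — rule 6, derive has_feathers(a).
Round 4 — rule 5, derive ready(obj1).
Round 5 — rule 2, derive wooden(obj1).
Round 6 — rule 1, derive red(a).
Closure: {bird(a), closed(obj1), flies(a), has_feathers(a), hot(obj1), mammal(obj1), ready(obj1), red(a), stale(obj1), valid(obj1), visible(a), wooden(obj1)} — 12 facts.

12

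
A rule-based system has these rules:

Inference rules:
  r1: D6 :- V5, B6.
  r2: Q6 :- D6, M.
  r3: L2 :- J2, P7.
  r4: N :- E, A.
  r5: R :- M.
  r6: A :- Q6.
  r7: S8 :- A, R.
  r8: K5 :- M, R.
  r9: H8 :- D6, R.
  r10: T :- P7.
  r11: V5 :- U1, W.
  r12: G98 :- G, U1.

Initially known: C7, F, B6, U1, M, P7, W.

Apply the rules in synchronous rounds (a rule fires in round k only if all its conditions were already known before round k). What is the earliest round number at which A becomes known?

Round 1 fires r5, r10, r11, giving R, T, V5.
Round 2 fires r1, r8, giving D6, K5.
Round 3 fires r2, r9, giving Q6, H8.
Round 4 fires r6, giving A.
A first appears in round 4.

4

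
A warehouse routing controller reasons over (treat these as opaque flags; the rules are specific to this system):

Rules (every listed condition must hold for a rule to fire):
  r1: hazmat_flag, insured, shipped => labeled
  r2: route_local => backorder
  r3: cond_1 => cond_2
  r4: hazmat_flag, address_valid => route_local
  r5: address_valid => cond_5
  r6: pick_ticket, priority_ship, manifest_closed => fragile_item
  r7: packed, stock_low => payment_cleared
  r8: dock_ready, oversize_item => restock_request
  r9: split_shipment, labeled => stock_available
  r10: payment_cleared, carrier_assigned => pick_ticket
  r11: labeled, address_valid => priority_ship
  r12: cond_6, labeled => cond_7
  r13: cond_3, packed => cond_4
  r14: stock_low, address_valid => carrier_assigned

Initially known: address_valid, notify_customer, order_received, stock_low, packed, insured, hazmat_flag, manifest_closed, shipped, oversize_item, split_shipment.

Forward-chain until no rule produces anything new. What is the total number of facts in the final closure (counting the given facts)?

21

Round 1 fires r1, r4, r5, r7, r14, giving labeled, route_local, cond_5, payment_cleared, carrier_assigned.
Round 2 fires r2, r9, r10, r11, giving backorder, stock_available, pick_ticket, priority_ship.
Round 3 fires r6, giving fragile_item.
Closure: {address_valid, backorder, carrier_assigned, cond_5, fragile_item, hazmat_flag, insured, labeled, manifest_closed, notify_customer, order_received, oversize_item, packed, payment_cleared, pick_ticket, priority_ship, route_local, shipped, split_shipment, stock_available, stock_low} — 21 facts.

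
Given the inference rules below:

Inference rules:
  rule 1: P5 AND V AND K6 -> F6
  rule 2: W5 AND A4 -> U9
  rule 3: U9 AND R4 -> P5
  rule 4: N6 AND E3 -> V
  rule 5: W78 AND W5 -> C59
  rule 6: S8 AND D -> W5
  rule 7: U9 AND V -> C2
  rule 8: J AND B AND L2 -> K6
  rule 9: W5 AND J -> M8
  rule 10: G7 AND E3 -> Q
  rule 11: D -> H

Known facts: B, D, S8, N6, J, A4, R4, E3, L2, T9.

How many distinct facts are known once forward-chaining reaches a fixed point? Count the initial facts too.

19

Round 1: rule 4 [N6 AND E3 -> V]; rule 6 [S8 AND D -> W5]; rule 8 [J AND B AND L2 -> K6]; rule 11 [D -> H]. Adds V, W5, K6, H.
Round 2: rule 2 [W5 AND A4 -> U9]; rule 9 [W5 AND J -> M8]. Adds U9, M8.
Round 3: rule 3 [U9 AND R4 -> P5]; rule 7 [U9 AND V -> C2]. Adds P5, C2.
Round 4: rule 1 [P5 AND V AND K6 -> F6]. Adds F6.
Closure: {A4, B, C2, D, E3, F6, H, J, K6, L2, M8, N6, P5, R4, S8, T9, U9, V, W5} — 19 facts.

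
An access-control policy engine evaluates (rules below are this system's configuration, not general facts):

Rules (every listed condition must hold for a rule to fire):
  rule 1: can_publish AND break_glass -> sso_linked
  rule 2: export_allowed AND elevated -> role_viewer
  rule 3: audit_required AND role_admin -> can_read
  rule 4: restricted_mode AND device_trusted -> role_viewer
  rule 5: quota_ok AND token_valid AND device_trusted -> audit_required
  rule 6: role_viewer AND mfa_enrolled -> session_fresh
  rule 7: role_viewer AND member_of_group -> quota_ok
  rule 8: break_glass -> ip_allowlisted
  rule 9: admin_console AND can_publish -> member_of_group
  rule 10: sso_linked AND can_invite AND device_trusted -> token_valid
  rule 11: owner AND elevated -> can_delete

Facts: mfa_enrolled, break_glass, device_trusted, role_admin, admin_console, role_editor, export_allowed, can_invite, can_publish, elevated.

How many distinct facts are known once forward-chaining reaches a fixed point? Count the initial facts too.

19

[1] rule 1 [can_publish AND break_glass -> sso_linked]; rule 2 [export_allowed AND elevated -> role_viewer]; rule 8 [break_glass -> ip_allowlisted]; rule 9 [admin_console AND can_publish -> member_of_group]. ⇒ new: sso_linked, role_viewer, ip_allowlisted, member_of_group.
[2] rule 6 [role_viewer AND mfa_enrolled -> session_fresh]; rule 7 [role_viewer AND member_of_group -> quota_ok]; rule 10 [sso_linked AND can_invite AND device_trusted -> token_valid]. ⇒ new: session_fresh, quota_ok, token_valid.
[3] rule 5 [quota_ok AND token_valid AND device_trusted -> audit_required]. ⇒ new: audit_required.
[4] rule 3 [audit_required AND role_admin -> can_read]. ⇒ new: can_read.
Closure: {admin_console, audit_required, break_glass, can_invite, can_publish, can_read, device_trusted, elevated, export_allowed, ip_allowlisted, member_of_group, mfa_enrolled, quota_ok, role_admin, role_editor, role_viewer, session_fresh, sso_linked, token_valid} — 19 facts.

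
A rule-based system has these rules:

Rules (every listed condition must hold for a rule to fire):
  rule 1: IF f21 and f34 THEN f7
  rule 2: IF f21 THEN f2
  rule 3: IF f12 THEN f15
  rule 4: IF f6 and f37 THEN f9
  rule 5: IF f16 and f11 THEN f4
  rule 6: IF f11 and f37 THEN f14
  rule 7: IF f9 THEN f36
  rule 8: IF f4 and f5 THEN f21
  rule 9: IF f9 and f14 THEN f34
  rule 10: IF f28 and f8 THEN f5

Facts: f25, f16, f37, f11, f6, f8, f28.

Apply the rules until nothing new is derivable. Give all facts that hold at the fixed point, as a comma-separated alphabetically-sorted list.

Round 1: rule 4 [IF f6 and f37 THEN f9]; rule 5 [IF f16 and f11 THEN f4]; rule 6 [IF f11 and f37 THEN f14]; rule 10 [IF f28 and f8 THEN f5]. New: f9, f4, f14, f5.
Round 2: rule 7 [IF f9 THEN f36]; rule 8 [IF f4 and f5 THEN f21]; rule 9 [IF f9 and f14 THEN f34]. New: f36, f21, f34.
Round 3: rule 1 [IF f21 and f34 THEN f7]; rule 2 [IF f21 THEN f2]. New: f7, f2.

f11, f14, f16, f2, f21, f25, f28, f34, f36, f37, f4, f5, f6, f7, f8, f9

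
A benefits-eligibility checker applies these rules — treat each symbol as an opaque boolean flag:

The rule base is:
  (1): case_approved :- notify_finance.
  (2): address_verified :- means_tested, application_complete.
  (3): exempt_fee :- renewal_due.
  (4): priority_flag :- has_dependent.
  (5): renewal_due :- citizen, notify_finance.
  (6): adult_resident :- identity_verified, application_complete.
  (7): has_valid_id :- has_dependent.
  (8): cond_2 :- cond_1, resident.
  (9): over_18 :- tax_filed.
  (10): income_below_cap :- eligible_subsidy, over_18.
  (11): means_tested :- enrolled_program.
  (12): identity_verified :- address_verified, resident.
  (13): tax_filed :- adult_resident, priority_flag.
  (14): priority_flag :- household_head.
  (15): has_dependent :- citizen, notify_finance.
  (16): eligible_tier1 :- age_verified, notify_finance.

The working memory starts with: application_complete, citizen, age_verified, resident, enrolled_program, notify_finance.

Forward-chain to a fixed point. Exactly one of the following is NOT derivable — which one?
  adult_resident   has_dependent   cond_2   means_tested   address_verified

cond_2

Round 1 — (1), (5), (11), (15), (16), derive case_approved, renewal_due, means_tested, has_dependent, eligible_tier1.
Round 2 — (2), (3), (4), (7), derive address_verified, exempt_fee, priority_flag, has_valid_id.
Round 3 — (12), derive identity_verified.
Round 4 — (6), derive adult_resident.
Round 5 — (13), derive tax_filed.
Round 6 — (9), derive over_18.
Derived: address_verified (round 2), means_tested (round 1), has_dependent (round 1), adult_resident (round 4). cond_2 never appears in any round.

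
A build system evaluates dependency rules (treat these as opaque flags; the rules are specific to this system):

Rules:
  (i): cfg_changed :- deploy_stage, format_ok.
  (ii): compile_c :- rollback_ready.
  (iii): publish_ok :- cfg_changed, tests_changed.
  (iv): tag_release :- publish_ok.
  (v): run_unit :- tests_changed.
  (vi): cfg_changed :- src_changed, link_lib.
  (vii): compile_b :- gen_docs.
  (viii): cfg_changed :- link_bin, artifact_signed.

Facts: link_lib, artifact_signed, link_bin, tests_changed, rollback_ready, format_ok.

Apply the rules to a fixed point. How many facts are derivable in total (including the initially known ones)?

11

[1] (ii) [compile_c :- rollback_ready.]; (v) [run_unit :- tests_changed.]; (viii) [cfg_changed :- link_bin, artifact_signed.]. ⇒ new: compile_c, run_unit, cfg_changed.
[2] (iii) [publish_ok :- cfg_changed, tests_changed.]. ⇒ new: publish_ok.
[3] (iv) [tag_release :- publish_ok.]. ⇒ new: tag_release.
Closure: {artifact_signed, cfg_changed, compile_c, format_ok, link_bin, link_lib, publish_ok, rollback_ready, run_unit, tag_release, tests_changed} — 11 facts.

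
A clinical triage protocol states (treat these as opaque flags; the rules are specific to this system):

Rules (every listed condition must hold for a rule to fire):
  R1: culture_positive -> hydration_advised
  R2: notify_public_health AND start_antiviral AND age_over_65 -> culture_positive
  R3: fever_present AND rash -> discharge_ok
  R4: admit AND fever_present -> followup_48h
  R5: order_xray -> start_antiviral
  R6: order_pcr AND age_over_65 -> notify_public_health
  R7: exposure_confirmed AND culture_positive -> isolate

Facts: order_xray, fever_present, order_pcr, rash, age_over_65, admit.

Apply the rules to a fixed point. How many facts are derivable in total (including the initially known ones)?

12

Round 1 fires R3, R4, R5, R6, giving discharge_ok, followup_48h, start_antiviral, notify_public_health.
Round 2 fires R2, giving culture_positive.
Round 3 fires R1, giving hydration_advised.
Closure: {admit, age_over_65, culture_positive, discharge_ok, fever_present, followup_48h, hydration_advised, notify_public_health, order_pcr, order_xray, rash, start_antiviral} — 12 facts.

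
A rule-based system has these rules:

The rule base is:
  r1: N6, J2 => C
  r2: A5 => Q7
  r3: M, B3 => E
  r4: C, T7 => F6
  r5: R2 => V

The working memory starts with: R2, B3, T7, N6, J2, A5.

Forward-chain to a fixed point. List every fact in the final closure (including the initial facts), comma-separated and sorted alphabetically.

Round 1: r1 [N6, J2 => C]; r2 [A5 => Q7]; r5 [R2 => V]. New: C, Q7, V.
Round 2: r4 [C, T7 => F6]. New: F6.

A5, B3, C, F6, J2, N6, Q7, R2, T7, V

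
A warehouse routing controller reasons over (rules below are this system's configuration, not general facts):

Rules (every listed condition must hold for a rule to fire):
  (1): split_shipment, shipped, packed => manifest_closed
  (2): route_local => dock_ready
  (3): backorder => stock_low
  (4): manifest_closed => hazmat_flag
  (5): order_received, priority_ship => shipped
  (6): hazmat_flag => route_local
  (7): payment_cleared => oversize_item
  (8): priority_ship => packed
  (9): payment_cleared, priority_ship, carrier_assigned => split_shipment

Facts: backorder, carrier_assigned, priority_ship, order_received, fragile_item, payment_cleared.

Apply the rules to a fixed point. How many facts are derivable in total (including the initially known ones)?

15

Round 1 — (3), (5), (7), (8), (9), derive stock_low, shipped, oversize_item, packed, split_shipment.
Round 2 — (1), derive manifest_closed.
Round 3 — (4), derive hazmat_flag.
Round 4 — (6), derive route_local.
Round 5 — (2), derive dock_ready.
Closure: {backorder, carrier_assigned, dock_ready, fragile_item, hazmat_flag, manifest_closed, order_received, oversize_item, packed, payment_cleared, priority_ship, route_local, shipped, split_shipment, stock_low} — 15 facts.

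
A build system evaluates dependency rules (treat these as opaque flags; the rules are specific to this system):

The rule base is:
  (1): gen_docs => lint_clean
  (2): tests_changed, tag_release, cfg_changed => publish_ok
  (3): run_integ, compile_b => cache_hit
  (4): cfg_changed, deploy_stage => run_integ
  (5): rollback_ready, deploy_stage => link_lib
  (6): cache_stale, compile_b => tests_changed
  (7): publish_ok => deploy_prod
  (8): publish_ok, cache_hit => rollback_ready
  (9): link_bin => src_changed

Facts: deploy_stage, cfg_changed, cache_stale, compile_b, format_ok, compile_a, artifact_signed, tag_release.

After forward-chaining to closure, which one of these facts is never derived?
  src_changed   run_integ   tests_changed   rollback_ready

src_changed

Round 1 — (4), (6), derive run_integ, tests_changed.
Round 2 — (2), (3), derive publish_ok, cache_hit.
Round 3 — (7), (8), derive deploy_prod, rollback_ready.
Round 4 — (5), derive link_lib.
Derived: rollback_ready (round 3), tests_changed (round 1), run_integ (round 1). src_changed never appears in any round.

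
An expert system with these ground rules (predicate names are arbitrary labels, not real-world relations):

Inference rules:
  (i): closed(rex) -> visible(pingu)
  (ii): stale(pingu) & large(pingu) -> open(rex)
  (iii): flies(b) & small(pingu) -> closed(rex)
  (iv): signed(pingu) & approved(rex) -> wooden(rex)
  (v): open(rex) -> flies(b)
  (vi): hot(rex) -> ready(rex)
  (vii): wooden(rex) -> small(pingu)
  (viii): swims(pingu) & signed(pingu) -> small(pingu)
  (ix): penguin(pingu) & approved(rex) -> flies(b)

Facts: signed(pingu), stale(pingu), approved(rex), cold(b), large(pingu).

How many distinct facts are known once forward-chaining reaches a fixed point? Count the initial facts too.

Round 1 fires (ii), (iv), giving open(rex), wooden(rex).
Round 2 fires (v), (vii), giving flies(b), small(pingu).
Round 3 fires (iii), giving closed(rex).
Round 4 fires (i), giving visible(pingu).
Closure: {approved(rex), closed(rex), cold(b), flies(b), large(pingu), open(rex), signed(pingu), small(pingu), stale(pingu), visible(pingu), wooden(rex)} — 11 facts.

11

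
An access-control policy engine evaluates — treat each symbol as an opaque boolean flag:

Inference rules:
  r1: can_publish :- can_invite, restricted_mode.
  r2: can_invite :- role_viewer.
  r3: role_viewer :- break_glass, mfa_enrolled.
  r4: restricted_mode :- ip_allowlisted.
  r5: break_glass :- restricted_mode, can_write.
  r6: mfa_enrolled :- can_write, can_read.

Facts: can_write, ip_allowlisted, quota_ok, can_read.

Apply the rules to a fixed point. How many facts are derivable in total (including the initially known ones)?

10

Round 1: r4 [restricted_mode :- ip_allowlisted.]; r6 [mfa_enrolled :- can_write, can_read.]. New: restricted_mode, mfa_enrolled.
Round 2: r5 [break_glass :- restricted_mode, can_write.]. New: break_glass.
Round 3: r3 [role_viewer :- break_glass, mfa_enrolled.]. New: role_viewer.
Round 4: r2 [can_invite :- role_viewer.]. New: can_invite.
Round 5: r1 [can_publish :- can_invite, restricted_mode.]. New: can_publish.
Closure: {break_glass, can_invite, can_publish, can_read, can_write, ip_allowlisted, mfa_enrolled, quota_ok, restricted_mode, role_viewer} — 10 facts.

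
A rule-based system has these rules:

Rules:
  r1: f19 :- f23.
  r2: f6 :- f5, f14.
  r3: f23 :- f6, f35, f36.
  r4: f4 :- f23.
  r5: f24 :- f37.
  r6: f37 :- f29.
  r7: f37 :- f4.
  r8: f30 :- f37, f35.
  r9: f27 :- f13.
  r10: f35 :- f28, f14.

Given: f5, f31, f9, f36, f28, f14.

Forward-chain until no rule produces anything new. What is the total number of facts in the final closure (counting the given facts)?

14

[1] r2 [f6 :- f5, f14.]; r10 [f35 :- f28, f14.]. ⇒ new: f6, f35.
[2] r3 [f23 :- f6, f35, f36.]. ⇒ new: f23.
[3] r1 [f19 :- f23.]; r4 [f4 :- f23.]. ⇒ new: f19, f4.
[4] r7 [f37 :- f4.]. ⇒ new: f37.
[5] r5 [f24 :- f37.]; r8 [f30 :- f37, f35.]. ⇒ new: f24, f30.
Closure: {f14, f19, f23, f24, f28, f30, f31, f35, f36, f37, f4, f5, f6, f9} — 14 facts.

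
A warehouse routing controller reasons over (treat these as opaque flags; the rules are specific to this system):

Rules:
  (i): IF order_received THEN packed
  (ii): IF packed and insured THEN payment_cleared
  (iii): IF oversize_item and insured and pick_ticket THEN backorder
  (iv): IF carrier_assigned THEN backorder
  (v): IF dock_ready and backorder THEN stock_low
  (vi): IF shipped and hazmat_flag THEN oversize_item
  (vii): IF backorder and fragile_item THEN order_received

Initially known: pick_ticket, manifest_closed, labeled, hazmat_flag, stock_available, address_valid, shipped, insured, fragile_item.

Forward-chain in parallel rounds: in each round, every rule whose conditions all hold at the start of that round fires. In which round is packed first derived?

4

Round 1: (vi) [IF shipped and hazmat_flag THEN oversize_item]. New: oversize_item.
Round 2: (iii) [IF oversize_item and insured and pick_ticket THEN backorder]. New: backorder.
Round 3: (vii) [IF backorder and fragile_item THEN order_received]. New: order_received.
Round 4: (i) [IF order_received THEN packed]. New: packed.
packed first appears in round 4.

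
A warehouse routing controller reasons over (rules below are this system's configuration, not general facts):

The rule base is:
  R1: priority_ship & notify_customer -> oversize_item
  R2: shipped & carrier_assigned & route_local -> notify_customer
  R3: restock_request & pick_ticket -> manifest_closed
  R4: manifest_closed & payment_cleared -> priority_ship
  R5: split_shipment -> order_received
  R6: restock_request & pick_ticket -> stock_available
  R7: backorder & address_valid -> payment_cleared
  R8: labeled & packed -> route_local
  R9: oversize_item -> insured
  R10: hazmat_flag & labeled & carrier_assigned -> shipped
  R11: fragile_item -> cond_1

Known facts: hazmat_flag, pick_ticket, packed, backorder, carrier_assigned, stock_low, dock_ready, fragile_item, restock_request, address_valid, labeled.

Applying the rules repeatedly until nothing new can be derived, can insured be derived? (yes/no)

Round 1: R3 [restock_request & pick_ticket -> manifest_closed]; R6 [restock_request & pick_ticket -> stock_available]; R7 [backorder & address_valid -> payment_cleared]; R8 [labeled & packed -> route_local]; R10 [hazmat_flag & labeled & carrier_assigned -> shipped]; R11 [fragile_item -> cond_1]. Adds manifest_closed, stock_available, payment_cleared, route_local, shipped, cond_1.
Round 2: R2 [shipped & carrier_assigned & route_local -> notify_customer]; R4 [manifest_closed & payment_cleared -> priority_ship]. Adds notify_customer, priority_ship.
Round 3: R1 [priority_ship & notify_customer -> oversize_item]. Adds oversize_item.
Round 4: R9 [oversize_item -> insured]. Adds insured.
insured appears in round 4, so it is derivable.

yes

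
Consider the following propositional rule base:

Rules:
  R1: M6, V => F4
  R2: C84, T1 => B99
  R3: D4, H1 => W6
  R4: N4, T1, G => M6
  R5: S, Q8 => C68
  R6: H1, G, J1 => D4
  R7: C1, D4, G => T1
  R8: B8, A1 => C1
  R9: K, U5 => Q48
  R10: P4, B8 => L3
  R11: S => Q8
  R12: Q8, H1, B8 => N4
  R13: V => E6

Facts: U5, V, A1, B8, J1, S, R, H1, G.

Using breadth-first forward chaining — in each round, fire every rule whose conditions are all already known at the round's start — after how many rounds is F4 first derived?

4

[1] R6 [H1, G, J1 => D4]; R8 [B8, A1 => C1]; R11 [S => Q8]; R13 [V => E6]. ⇒ new: D4, C1, Q8, E6.
[2] R3 [D4, H1 => W6]; R5 [S, Q8 => C68]; R7 [C1, D4, G => T1]; R12 [Q8, H1, B8 => N4]. ⇒ new: W6, C68, T1, N4.
[3] R4 [N4, T1, G => M6]. ⇒ new: M6.
[4] R1 [M6, V => F4]. ⇒ new: F4.
F4 first appears in round 4.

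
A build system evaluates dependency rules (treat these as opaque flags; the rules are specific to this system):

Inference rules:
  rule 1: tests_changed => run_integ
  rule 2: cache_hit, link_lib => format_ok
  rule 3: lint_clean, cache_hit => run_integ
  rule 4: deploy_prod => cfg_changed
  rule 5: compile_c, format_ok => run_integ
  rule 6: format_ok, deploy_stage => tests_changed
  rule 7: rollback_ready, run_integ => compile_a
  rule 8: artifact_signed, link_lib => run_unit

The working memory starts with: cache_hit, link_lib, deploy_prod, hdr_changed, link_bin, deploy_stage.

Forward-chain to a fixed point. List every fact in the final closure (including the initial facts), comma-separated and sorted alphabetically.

cache_hit, cfg_changed, deploy_prod, deploy_stage, format_ok, hdr_changed, link_bin, link_lib, run_integ, tests_changed

Round 1: rule 2 [cache_hit, link_lib => format_ok]; rule 4 [deploy_prod => cfg_changed]. New: format_ok, cfg_changed.
Round 2: rule 6 [format_ok, deploy_stage => tests_changed]. New: tests_changed.
Round 3: rule 1 [tests_changed => run_integ]. New: run_integ.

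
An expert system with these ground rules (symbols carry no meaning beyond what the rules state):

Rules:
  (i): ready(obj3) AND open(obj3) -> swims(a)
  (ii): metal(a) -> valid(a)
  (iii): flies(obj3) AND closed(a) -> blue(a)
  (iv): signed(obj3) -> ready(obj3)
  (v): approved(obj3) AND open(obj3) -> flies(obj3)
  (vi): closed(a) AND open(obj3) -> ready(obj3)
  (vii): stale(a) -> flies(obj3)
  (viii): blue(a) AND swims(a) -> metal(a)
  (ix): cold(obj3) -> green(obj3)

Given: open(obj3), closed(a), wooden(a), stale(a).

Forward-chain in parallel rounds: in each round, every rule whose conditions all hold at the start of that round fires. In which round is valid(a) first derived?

4

Round 1: (vi) [closed(a) AND open(obj3) -> ready(obj3)]; (vii) [stale(a) -> flies(obj3)]. Adds ready(obj3), flies(obj3).
Round 2: (i) [ready(obj3) AND open(obj3) -> swims(a)]; (iii) [flies(obj3) AND closed(a) -> blue(a)]. Adds swims(a), blue(a).
Round 3: (viii) [blue(a) AND swims(a) -> metal(a)]. Adds metal(a).
Round 4: (ii) [metal(a) -> valid(a)]. Adds valid(a).
valid(a) first appears in round 4.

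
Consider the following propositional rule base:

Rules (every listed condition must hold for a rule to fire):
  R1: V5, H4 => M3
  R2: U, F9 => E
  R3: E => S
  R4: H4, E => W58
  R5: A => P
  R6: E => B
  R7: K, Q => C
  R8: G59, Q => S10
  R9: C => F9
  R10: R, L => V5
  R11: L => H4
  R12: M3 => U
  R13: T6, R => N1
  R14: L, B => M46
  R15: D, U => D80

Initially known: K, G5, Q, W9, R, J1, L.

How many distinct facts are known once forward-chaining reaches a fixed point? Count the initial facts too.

Round 1 — R7, R10, R11, derive C, V5, H4.
Round 2 — R1, R9, derive M3, F9.
Round 3 — R12, derive U.
Round 4 — R2, derive E.
Round 5 — R3, R4, R6, derive S, W58, B.
Round 6 — R14, derive M46.
Closure: {B, C, E, F9, G5, H4, J1, K, L, M3, M46, Q, R, S, U, V5, W58, W9} — 18 facts.

18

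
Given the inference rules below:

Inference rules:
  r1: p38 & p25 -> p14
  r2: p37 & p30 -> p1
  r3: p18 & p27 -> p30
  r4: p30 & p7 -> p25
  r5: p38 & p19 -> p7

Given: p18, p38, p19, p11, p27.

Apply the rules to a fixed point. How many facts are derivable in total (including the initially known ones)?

[1] r3 [p18 & p27 -> p30]; r5 [p38 & p19 -> p7]. ⇒ new: p30, p7.
[2] r4 [p30 & p7 -> p25]. ⇒ new: p25.
[3] r1 [p38 & p25 -> p14]. ⇒ new: p14.
Closure: {p11, p14, p18, p19, p25, p27, p30, p38, p7} — 9 facts.

9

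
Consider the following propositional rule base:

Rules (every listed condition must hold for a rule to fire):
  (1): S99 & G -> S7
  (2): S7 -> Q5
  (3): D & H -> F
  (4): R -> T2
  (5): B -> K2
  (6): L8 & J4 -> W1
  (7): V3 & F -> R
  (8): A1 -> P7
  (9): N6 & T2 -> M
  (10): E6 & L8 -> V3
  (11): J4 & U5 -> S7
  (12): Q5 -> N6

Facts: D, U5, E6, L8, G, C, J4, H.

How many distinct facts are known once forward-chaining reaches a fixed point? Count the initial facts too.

17

[1] (3) [D & H -> F]; (6) [L8 & J4 -> W1]; (10) [E6 & L8 -> V3]; (11) [J4 & U5 -> S7]. ⇒ new: F, W1, V3, S7.
[2] (2) [S7 -> Q5]; (7) [V3 & F -> R]. ⇒ new: Q5, R.
[3] (4) [R -> T2]; (12) [Q5 -> N6]. ⇒ new: T2, N6.
[4] (9) [N6 & T2 -> M]. ⇒ new: M.
Closure: {C, D, E6, F, G, H, J4, L8, M, N6, Q5, R, S7, T2, U5, V3, W1} — 17 facts.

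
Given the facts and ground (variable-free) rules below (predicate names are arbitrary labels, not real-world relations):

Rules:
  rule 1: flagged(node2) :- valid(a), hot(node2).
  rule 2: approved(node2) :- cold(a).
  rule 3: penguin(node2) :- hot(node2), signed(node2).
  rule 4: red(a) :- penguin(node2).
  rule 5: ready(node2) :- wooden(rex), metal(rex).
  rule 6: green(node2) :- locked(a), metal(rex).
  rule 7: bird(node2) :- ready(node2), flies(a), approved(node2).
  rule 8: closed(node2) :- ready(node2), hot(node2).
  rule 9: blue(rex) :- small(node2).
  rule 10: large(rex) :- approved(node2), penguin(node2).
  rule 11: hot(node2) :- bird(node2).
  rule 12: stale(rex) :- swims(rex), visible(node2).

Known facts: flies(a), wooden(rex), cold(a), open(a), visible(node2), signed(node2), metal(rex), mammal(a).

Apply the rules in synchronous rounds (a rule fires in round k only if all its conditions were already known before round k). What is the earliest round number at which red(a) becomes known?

[1] rule 2 [approved(node2) :- cold(a).]; rule 5 [ready(node2) :- wooden(rex), metal(rex).]. ⇒ new: approved(node2), ready(node2).
[2] rule 7 [bird(node2) :- ready(node2), flies(a), approved(node2).]. ⇒ new: bird(node2).
[3] rule 11 [hot(node2) :- bird(node2).]. ⇒ new: hot(node2).
[4] rule 3 [penguin(node2) :- hot(node2), signed(node2).]; rule 8 [closed(node2) :- ready(node2), hot(node2).]. ⇒ new: penguin(node2), closed(node2).
[5] rule 4 [red(a) :- penguin(node2).]; rule 10 [large(rex) :- approved(node2), penguin(node2).]. ⇒ new: red(a), large(rex).
red(a) first appears in round 5.

5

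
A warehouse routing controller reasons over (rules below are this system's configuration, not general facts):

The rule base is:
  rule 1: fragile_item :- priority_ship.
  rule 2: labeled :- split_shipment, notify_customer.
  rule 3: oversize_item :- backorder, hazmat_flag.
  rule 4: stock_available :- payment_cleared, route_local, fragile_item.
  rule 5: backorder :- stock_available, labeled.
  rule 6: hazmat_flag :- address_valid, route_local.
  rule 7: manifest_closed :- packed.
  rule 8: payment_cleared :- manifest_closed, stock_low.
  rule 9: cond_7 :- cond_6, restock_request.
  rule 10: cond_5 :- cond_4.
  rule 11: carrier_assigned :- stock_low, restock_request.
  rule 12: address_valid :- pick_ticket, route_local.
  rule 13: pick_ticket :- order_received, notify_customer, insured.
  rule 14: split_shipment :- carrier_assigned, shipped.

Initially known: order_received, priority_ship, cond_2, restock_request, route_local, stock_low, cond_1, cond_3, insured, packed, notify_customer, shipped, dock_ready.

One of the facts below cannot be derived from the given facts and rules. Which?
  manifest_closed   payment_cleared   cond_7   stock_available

cond_7

Round 1: rule 1 [fragile_item :- priority_ship.]; rule 7 [manifest_closed :- packed.]; rule 11 [carrier_assigned :- stock_low, restock_request.]; rule 13 [pick_ticket :- order_received, notify_customer, insured.]. New: fragile_item, manifest_closed, carrier_assigned, pick_ticket.
Round 2: rule 8 [payment_cleared :- manifest_closed, stock_low.]; rule 12 [address_valid :- pick_ticket, route_local.]; rule 14 [split_shipment :- carrier_assigned, shipped.]. New: payment_cleared, address_valid, split_shipment.
Round 3: rule 2 [labeled :- split_shipment, notify_customer.]; rule 4 [stock_available :- payment_cleared, route_local, fragile_item.]; rule 6 [hazmat_flag :- address_valid, route_local.]. New: labeled, stock_available, hazmat_flag.
Round 4: rule 5 [backorder :- stock_available, labeled.]. New: backorder.
Round 5: rule 3 [oversize_item :- backorder, hazmat_flag.]. New: oversize_item.
Derived: payment_cleared (round 2), stock_available (round 3), manifest_closed (round 1). cond_7 never appears in any round.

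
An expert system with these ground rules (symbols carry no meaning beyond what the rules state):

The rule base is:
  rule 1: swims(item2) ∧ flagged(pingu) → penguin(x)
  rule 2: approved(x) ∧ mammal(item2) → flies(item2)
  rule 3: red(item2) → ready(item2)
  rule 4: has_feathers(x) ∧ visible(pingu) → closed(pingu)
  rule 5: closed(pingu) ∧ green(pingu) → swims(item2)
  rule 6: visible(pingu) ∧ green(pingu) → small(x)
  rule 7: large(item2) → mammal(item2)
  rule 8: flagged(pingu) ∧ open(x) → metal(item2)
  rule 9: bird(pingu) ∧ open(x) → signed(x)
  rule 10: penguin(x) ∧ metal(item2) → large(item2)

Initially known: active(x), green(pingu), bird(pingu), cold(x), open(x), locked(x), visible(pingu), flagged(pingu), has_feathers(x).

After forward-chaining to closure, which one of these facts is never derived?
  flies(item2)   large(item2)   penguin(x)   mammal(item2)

Round 1 fires rule 4, rule 6, rule 8, rule 9, giving closed(pingu), small(x), metal(item2), signed(x).
Round 2 fires rule 5, giving swims(item2).
Round 3 fires rule 1, giving penguin(x).
Round 4 fires rule 10, giving large(item2).
Round 5 fires rule 7, giving mammal(item2).
Derived: penguin(x) (round 3), mammal(item2) (round 5), large(item2) (round 4). flies(item2) never appears in any round.

flies(item2)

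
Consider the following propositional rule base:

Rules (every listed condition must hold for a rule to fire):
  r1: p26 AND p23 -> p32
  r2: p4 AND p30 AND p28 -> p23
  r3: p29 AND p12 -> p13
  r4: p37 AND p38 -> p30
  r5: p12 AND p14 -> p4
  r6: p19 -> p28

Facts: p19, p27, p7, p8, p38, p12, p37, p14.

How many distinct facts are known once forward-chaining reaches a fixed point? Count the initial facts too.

Round 1: r4 [p37 AND p38 -> p30]; r5 [p12 AND p14 -> p4]; r6 [p19 -> p28]. Adds p30, p4, p28.
Round 2: r2 [p4 AND p30 AND p28 -> p23]. Adds p23.
Closure: {p12, p14, p19, p23, p27, p28, p30, p37, p38, p4, p7, p8} — 12 facts.

12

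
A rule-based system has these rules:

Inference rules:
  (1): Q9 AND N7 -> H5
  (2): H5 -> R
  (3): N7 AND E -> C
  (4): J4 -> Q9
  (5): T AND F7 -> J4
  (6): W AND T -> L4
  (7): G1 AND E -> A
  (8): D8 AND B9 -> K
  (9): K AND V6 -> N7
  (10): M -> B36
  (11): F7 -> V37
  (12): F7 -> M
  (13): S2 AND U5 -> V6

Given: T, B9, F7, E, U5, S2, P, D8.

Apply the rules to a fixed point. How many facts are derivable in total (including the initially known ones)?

19

Round 1: (5) [T AND F7 -> J4]; (8) [D8 AND B9 -> K]; (11) [F7 -> V37]; (12) [F7 -> M]; (13) [S2 AND U5 -> V6]. Adds J4, K, V37, M, V6.
Round 2: (4) [J4 -> Q9]; (9) [K AND V6 -> N7]; (10) [M -> B36]. Adds Q9, N7, B36.
Round 3: (1) [Q9 AND N7 -> H5]; (3) [N7 AND E -> C]. Adds H5, C.
Round 4: (2) [H5 -> R]. Adds R.
Closure: {B36, B9, C, D8, E, F7, H5, J4, K, M, N7, P, Q9, R, S2, T, U5, V37, V6} — 19 facts.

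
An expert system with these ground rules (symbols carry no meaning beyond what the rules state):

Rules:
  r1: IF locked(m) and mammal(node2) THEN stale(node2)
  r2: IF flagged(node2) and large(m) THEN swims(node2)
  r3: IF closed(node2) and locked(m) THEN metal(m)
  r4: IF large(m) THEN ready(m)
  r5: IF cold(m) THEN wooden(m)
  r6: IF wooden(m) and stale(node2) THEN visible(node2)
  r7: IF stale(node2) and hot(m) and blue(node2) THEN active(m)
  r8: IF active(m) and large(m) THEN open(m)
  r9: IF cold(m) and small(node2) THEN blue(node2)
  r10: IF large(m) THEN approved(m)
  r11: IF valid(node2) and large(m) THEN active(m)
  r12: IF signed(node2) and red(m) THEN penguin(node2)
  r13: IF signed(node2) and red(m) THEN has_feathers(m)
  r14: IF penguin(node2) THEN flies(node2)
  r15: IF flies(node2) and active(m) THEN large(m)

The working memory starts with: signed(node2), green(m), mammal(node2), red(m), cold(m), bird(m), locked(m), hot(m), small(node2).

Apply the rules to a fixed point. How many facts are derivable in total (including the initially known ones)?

Round 1 fires r1, r5, r9, r12, r13, giving stale(node2), wooden(m), blue(node2), penguin(node2), has_feathers(m).
Round 2 fires r6, r7, r14, giving visible(node2), active(m), flies(node2).
Round 3 fires r15, giving large(m).
Round 4 fires r4, r8, r10, giving ready(m), open(m), approved(m).
Closure: {active(m), approved(m), bird(m), blue(node2), cold(m), flies(node2), green(m), has_feathers(m), hot(m), large(m), locked(m), mammal(node2), open(m), penguin(node2), ready(m), red(m), signed(node2), small(node2), stale(node2), visible(node2), wooden(m)} — 21 facts.

21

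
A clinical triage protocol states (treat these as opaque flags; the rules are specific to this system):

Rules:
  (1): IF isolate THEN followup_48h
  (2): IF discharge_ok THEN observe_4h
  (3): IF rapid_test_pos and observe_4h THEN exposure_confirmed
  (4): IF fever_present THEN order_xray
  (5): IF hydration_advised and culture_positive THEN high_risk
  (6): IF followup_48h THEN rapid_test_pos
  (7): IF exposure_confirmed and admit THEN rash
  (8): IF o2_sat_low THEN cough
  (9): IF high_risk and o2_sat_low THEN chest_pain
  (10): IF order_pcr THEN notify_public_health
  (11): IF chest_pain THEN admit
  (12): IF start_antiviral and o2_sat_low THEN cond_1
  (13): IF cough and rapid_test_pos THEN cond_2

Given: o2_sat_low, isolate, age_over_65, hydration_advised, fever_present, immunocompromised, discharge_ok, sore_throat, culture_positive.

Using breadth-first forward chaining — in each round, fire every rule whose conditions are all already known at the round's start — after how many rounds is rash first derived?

Round 1: (1) [IF isolate THEN followup_48h]; (2) [IF discharge_ok THEN observe_4h]; (4) [IF fever_present THEN order_xray]; (5) [IF hydration_advised and culture_positive THEN high_risk]; (8) [IF o2_sat_low THEN cough]. New: followup_48h, observe_4h, order_xray, high_risk, cough.
Round 2: (6) [IF followup_48h THEN rapid_test_pos]; (9) [IF high_risk and o2_sat_low THEN chest_pain]. New: rapid_test_pos, chest_pain.
Round 3: (3) [IF rapid_test_pos and observe_4h THEN exposure_confirmed]; (11) [IF chest_pain THEN admit]; (13) [IF cough and rapid_test_pos THEN cond_2]. New: exposure_confirmed, admit, cond_2.
Round 4: (7) [IF exposure_confirmed and admit THEN rash]. New: rash.
rash first appears in round 4.

4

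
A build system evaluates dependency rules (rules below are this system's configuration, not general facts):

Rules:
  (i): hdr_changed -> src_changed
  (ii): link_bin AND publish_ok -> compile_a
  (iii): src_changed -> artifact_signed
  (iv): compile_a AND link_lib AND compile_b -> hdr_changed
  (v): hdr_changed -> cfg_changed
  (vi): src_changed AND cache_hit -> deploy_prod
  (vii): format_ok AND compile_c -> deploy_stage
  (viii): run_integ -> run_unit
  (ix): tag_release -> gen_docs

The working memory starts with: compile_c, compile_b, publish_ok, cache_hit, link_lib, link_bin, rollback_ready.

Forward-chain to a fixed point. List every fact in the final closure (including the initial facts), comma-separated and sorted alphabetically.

Round 1 — (ii), derive compile_a.
Round 2 — (iv), derive hdr_changed.
Round 3 — (i), (v), derive src_changed, cfg_changed.
Round 4 — (iii), (vi), derive artifact_signed, deploy_prod.

artifact_signed, cache_hit, cfg_changed, compile_a, compile_b, compile_c, deploy_prod, hdr_changed, link_bin, link_lib, publish_ok, rollback_ready, src_changed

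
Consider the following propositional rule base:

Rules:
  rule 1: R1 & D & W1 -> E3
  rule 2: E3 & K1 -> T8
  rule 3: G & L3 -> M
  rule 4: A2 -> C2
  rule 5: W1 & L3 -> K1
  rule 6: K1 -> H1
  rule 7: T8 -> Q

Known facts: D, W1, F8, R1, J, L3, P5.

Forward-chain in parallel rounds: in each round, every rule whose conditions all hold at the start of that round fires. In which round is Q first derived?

Round 1: rule 1 [R1 & D & W1 -> E3]; rule 5 [W1 & L3 -> K1]. New: E3, K1.
Round 2: rule 2 [E3 & K1 -> T8]; rule 6 [K1 -> H1]. New: T8, H1.
Round 3: rule 7 [T8 -> Q]. New: Q.
Q first appears in round 3.

3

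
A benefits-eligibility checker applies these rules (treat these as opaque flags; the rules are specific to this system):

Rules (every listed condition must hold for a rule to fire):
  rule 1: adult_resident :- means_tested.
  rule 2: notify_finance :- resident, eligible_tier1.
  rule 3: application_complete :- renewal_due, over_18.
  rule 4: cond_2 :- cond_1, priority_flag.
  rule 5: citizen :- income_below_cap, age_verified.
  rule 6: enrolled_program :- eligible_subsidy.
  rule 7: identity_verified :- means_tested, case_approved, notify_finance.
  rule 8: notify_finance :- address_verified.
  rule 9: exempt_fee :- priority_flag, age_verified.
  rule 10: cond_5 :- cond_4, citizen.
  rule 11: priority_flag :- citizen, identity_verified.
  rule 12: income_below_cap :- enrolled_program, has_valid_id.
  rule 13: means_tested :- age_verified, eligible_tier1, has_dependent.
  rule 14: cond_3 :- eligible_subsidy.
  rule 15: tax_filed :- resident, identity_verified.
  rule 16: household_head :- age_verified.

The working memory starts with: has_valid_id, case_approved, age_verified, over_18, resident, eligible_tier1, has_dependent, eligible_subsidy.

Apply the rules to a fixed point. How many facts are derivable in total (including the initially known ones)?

Round 1: rule 2 [notify_finance :- resident, eligible_tier1.]; rule 6 [enrolled_program :- eligible_subsidy.]; rule 13 [means_tested :- age_verified, eligible_tier1, has_dependent.]; rule 14 [cond_3 :- eligible_subsidy.]; rule 16 [household_head :- age_verified.]. Adds notify_finance, enrolled_program, means_tested, cond_3, household_head.
Round 2: rule 1 [adult_resident :- means_tested.]; rule 7 [identity_verified :- means_tested, case_approved, notify_finance.]; rule 12 [income_below_cap :- enrolled_program, has_valid_id.]. Adds adult_resident, identity_verified, income_below_cap.
Round 3: rule 5 [citizen :- income_below_cap, age_verified.]; rule 15 [tax_filed :- resident, identity_verified.]. Adds citizen, tax_filed.
Round 4: rule 11 [priority_flag :- citizen, identity_verified.]. Adds priority_flag.
Round 5: rule 9 [exempt_fee :- priority_flag, age_verified.]. Adds exempt_fee.
Closure: {adult_resident, age_verified, case_approved, citizen, cond_3, eligible_subsidy, eligible_tier1, enrolled_program, exempt_fee, has_dependent, has_valid_id, household_head, identity_verified, income_below_cap, means_tested, notify_finance, over_18, priority_flag, resident, tax_filed} — 20 facts.

20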